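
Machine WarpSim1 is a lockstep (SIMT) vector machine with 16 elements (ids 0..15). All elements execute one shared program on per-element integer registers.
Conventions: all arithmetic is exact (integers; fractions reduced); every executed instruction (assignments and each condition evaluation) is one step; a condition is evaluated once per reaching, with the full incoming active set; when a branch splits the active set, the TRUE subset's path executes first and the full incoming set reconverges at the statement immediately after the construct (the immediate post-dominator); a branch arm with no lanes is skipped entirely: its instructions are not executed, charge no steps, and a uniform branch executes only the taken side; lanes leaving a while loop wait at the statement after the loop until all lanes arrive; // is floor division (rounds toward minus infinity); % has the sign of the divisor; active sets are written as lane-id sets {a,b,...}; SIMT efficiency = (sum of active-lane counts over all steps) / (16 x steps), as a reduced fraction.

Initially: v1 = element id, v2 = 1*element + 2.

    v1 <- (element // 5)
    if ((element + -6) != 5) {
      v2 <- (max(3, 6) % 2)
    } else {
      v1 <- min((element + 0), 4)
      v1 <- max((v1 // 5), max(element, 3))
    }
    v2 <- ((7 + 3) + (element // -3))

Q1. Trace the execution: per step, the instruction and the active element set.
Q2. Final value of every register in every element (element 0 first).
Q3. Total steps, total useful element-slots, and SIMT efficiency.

step 0: v1 <- (element // 5)         {0,1,2,3,4,5,6,7,8,9,10,11,12,13,14,15}
step 1: eval ((element + -6) != 5)   {0,1,2,3,4,5,6,7,8,9,10,11,12,13,14,15}
step 2: v2 <- (max(3, 6) % 2)        {0,1,2,3,4,5,6,7,8,9,10,12,13,14,15}
step 3: v1 <- min((element + 0), 4)  {11}
step 4: v1 <- max((v1 // 5), max(element, 3)) {11}
step 5: v2 <- ((7 + 3) + (element // -3)) {0,1,2,3,4,5,6,7,8,9,10,11,12,13,14,15}

Answer: 6 steps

v1: 0,0,0,0,0,1,1,1,1,1,2,11,2,2,2,3
v2: 10,9,9,9,8,8,8,7,7,7,6,6,6,5,5,5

steps = 6; useful = 65; efficiency = 65/96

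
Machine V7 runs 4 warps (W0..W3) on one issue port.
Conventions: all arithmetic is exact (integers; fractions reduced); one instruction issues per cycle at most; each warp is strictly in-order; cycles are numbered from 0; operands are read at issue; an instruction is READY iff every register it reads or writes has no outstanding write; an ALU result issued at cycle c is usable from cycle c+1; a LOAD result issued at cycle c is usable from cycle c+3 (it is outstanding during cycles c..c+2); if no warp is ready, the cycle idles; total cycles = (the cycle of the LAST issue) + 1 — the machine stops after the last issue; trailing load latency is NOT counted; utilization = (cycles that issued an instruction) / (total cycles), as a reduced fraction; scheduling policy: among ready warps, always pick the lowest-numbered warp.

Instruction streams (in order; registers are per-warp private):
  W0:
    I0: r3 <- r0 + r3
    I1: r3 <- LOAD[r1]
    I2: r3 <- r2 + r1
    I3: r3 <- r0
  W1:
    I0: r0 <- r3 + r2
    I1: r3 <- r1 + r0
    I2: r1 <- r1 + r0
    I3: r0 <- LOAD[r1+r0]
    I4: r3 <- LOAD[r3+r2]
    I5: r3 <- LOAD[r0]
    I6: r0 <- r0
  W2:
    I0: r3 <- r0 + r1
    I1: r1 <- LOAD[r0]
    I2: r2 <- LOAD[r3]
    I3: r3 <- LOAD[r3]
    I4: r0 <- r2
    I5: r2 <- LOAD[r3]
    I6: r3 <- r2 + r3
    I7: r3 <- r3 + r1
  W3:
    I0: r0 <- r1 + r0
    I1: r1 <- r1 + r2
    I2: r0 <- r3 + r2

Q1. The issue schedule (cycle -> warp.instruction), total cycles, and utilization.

cycle 0: W0.I0
cycle 1: W0.I1
cycle 2: W1.I0
cycle 3: W1.I1
cycle 4: W0.I2
cycle 5: W0.I3
cycle 6: W1.I2
cycle 7: W1.I3
cycle 8: W1.I4
cycle 9: W2.I0
cycle 10: W2.I1
cycle 11: W1.I5
cycle 12: W1.I6
cycle 13: W2.I2
cycle 14: W2.I3
cycle 15: W3.I0
cycle 16: W2.I4
cycle 17: W2.I5
cycle 18: W3.I1
cycle 19: W3.I2
cycle 20: W2.I6
cycle 21: W2.I7

Answer: 22 cycles, utilization 1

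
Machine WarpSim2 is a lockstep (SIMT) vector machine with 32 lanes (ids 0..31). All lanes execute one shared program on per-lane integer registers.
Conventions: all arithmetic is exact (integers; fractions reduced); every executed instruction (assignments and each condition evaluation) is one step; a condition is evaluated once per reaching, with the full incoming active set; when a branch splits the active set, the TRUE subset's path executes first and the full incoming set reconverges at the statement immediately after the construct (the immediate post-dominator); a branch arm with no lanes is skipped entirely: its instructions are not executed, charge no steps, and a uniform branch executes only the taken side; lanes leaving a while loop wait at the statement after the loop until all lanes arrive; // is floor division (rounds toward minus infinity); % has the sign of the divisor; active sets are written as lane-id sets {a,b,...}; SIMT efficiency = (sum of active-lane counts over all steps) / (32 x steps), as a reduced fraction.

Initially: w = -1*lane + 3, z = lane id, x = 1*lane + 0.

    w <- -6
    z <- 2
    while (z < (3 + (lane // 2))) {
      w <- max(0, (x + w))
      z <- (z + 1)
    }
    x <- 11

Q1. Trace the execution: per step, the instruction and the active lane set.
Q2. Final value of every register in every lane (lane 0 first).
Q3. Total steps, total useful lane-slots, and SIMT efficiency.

step 0: w <- -6                      {0,1,2,3,4,5,6,7,8,9,10,11,12,13,14,15,16,17,18,19,20,21,22,23,24,25,26,27,28,29,30,31}
step 1: z <- 2                       {0,1,2,3,4,5,6,7,8,9,10,11,12,13,14,15,16,17,18,19,20,21,22,23,24,25,26,27,28,29,30,31}
step 2: eval (z < (3 + (lane // 2))) {0,1,2,3,4,5,6,7,8,9,10,11,12,13,14,15,16,17,18,19,20,21,22,23,24,25,26,27,28,29,30,31}
step 3: w <- max(0, (x + w))         {0,1,2,3,4,5,6,7,8,9,10,11,12,13,14,15,16,17,18,19,20,21,22,23,24,25,26,27,28,29,30,31}
step 4: z <- (z + 1)                 {0,1,2,3,4,5,6,7,8,9,10,11,12,13,14,15,16,17,18,19,20,21,22,23,24,25,26,27,28,29,30,31}
step 5: eval (z < (3 + (lane // 2))) {0,1,2,3,4,5,6,7,8,9,10,11,12,13,14,15,16,17,18,19,20,21,22,23,24,25,26,27,28,29,30,31}
step 6: w <- max(0, (x + w))         {2,3,4,5,6,7,8,9,10,11,12,13,14,15,16,17,18,19,20,21,22,23,24,25,26,27,28,29,30,31}
step 7: z <- (z + 1)                 {2,3,4,5,6,7,8,9,10,11,12,13,14,15,16,17,18,19,20,21,22,23,24,25,26,27,28,29,30,31}
step 8: eval (z < (3 + (lane // 2))) {2,3,4,5,6,7,8,9,10,11,12,13,14,15,16,17,18,19,20,21,22,23,24,25,26,27,28,29,30,31}
step 9: w <- max(0, (x + w))         {4,5,6,7,8,9,10,11,12,13,14,15,16,17,18,19,20,21,22,23,24,25,26,27,28,29,30,31}
step 10: z <- (z + 1)                 {4,5,6,7,8,9,10,11,12,13,14,15,16,17,18,19,20,21,22,23,24,25,26,27,28,29,30,31}
step 11: eval (z < (3 + (lane // 2))) {4,5,6,7,8,9,10,11,12,13,14,15,16,17,18,19,20,21,22,23,24,25,26,27,28,29,30,31}
step 12: w <- max(0, (x + w))         {6,7,8,9,10,11,12,13,14,15,16,17,18,19,20,21,22,23,24,25,26,27,28,29,30,31}
step 13: z <- (z + 1)                 {6,7,8,9,10,11,12,13,14,15,16,17,18,19,20,21,22,23,24,25,26,27,28,29,30,31}
step 14: eval (z < (3 + (lane // 2))) {6,7,8,9,10,11,12,13,14,15,16,17,18,19,20,21,22,23,24,25,26,27,28,29,30,31}
step 15: w <- max(0, (x + w))         {8,9,10,11,12,13,14,15,16,17,18,19,20,21,22,23,24,25,26,27,28,29,30,31}
step 16: z <- (z + 1)                 {8,9,10,11,12,13,14,15,16,17,18,19,20,21,22,23,24,25,26,27,28,29,30,31}
step 17: eval (z < (3 + (lane // 2))) {8,9,10,11,12,13,14,15,16,17,18,19,20,21,22,23,24,25,26,27,28,29,30,31}
step 18: w <- max(0, (x + w))         {10,11,12,13,14,15,16,17,18,19,20,21,22,23,24,25,26,27,28,29,30,31}
step 19: z <- (z + 1)                 {10,11,12,13,14,15,16,17,18,19,20,21,22,23,24,25,26,27,28,29,30,31}
step 20: eval (z < (3 + (lane // 2))) {10,11,12,13,14,15,16,17,18,19,20,21,22,23,24,25,26,27,28,29,30,31}
step 21: w <- max(0, (x + w))         {12,13,14,15,16,17,18,19,20,21,22,23,24,25,26,27,28,29,30,31}
step 22: z <- (z + 1)                 {12,13,14,15,16,17,18,19,20,21,22,23,24,25,26,27,28,29,30,31}
step 23: eval (z < (3 + (lane // 2))) {12,13,14,15,16,17,18,19,20,21,22,23,24,25,26,27,28,29,30,31}
step 24: w <- max(0, (x + w))         {14,15,16,17,18,19,20,21,22,23,24,25,26,27,28,29,30,31}
step 25: z <- (z + 1)                 {14,15,16,17,18,19,20,21,22,23,24,25,26,27,28,29,30,31}
step 26: eval (z < (3 + (lane // 2))) {14,15,16,17,18,19,20,21,22,23,24,25,26,27,28,29,30,31}
step 27: w <- max(0, (x + w))         {16,17,18,19,20,21,22,23,24,25,26,27,28,29,30,31}
step 28: z <- (z + 1)                 {16,17,18,19,20,21,22,23,24,25,26,27,28,29,30,31}
step 29: eval (z < (3 + (lane // 2))) {16,17,18,19,20,21,22,23,24,25,26,27,28,29,30,31}
step 30: w <- max(0, (x + w))         {18,19,20,21,22,23,24,25,26,27,28,29,30,31}
step 31: z <- (z + 1)                 {18,19,20,21,22,23,24,25,26,27,28,29,30,31}
step 32: eval (z < (3 + (lane // 2))) {18,19,20,21,22,23,24,25,26,27,28,29,30,31}
step 33: w <- max(0, (x + w))         {20,21,22,23,24,25,26,27,28,29,30,31}
step 34: z <- (z + 1)                 {20,21,22,23,24,25,26,27,28,29,30,31}
step 35: eval (z < (3 + (lane // 2))) {20,21,22,23,24,25,26,27,28,29,30,31}
step 36: w <- max(0, (x + w))         {22,23,24,25,26,27,28,29,30,31}
step 37: z <- (z + 1)                 {22,23,24,25,26,27,28,29,30,31}
step 38: eval (z < (3 + (lane // 2))) {22,23,24,25,26,27,28,29,30,31}
step 39: w <- max(0, (x + w))         {24,25,26,27,28,29,30,31}
step 40: z <- (z + 1)                 {24,25,26,27,28,29,30,31}
step 41: eval (z < (3 + (lane // 2))) {24,25,26,27,28,29,30,31}
step 42: w <- max(0, (x + w))         {26,27,28,29,30,31}
step 43: z <- (z + 1)                 {26,27,28,29,30,31}
step 44: eval (z < (3 + (lane // 2))) {26,27,28,29,30,31}
step 45: w <- max(0, (x + w))         {28,29,30,31}
step 46: z <- (z + 1)                 {28,29,30,31}
step 47: eval (z < (3 + (lane // 2))) {28,29,30,31}
step 48: w <- max(0, (x + w))         {30,31}
step 49: z <- (z + 1)                 {30,31}
step 50: eval (z < (3 + (lane // 2))) {30,31}
step 51: x <- 11                      {0,1,2,3,4,5,6,7,8,9,10,11,12,13,14,15,16,17,18,19,20,21,22,23,24,25,26,27,28,29,30,31}

Answer: 52 steps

w: 0,0,2,3,8,10,18,22,34,39,54,60,78,85,106,114,138,147,174,184,214,225,258,270,306,319,358,372,414,429,474,490
z: 3,3,4,4,5,5,6,6,7,7,8,8,9,9,10,10,11,11,12,12,13,13,14,14,15,15,16,16,17,17,18,18
x: 11,11,11,11,11,11,11,11,11,11,11,11,11,11,11,11,11,11,11,11,11,11,11,11,11,11,11,11,11,11,11,11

steps = 52; useful = 944; efficiency = 944/1664 = 59/104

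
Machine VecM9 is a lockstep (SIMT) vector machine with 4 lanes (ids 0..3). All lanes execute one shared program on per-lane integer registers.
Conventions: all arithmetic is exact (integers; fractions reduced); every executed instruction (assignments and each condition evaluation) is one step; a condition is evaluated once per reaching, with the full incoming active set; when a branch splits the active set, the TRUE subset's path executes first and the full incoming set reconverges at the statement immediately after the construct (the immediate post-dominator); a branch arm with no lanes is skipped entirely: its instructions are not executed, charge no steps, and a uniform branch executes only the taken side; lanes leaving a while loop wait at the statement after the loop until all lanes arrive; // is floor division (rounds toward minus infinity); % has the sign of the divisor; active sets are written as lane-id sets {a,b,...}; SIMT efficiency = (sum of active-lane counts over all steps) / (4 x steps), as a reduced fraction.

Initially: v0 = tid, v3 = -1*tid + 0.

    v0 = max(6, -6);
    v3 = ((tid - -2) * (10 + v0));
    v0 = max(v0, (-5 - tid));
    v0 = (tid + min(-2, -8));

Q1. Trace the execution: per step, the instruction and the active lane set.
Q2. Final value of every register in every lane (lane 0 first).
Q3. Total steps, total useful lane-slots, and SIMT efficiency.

step 0: v0 <- max(6, -6)             {0,1,2,3}
step 1: v3 <- ((tid - -2) * (10 + v0)) {0,1,2,3}
step 2: v0 <- max(v0, (-5 - tid))    {0,1,2,3}
step 3: v0 <- (tid + min(-2, -8))    {0,1,2,3}

Answer: 4 steps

v0: -8,-7,-6,-5
v3: 32,48,64,80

steps = 4; useful = 16; efficiency = 16/16 = 1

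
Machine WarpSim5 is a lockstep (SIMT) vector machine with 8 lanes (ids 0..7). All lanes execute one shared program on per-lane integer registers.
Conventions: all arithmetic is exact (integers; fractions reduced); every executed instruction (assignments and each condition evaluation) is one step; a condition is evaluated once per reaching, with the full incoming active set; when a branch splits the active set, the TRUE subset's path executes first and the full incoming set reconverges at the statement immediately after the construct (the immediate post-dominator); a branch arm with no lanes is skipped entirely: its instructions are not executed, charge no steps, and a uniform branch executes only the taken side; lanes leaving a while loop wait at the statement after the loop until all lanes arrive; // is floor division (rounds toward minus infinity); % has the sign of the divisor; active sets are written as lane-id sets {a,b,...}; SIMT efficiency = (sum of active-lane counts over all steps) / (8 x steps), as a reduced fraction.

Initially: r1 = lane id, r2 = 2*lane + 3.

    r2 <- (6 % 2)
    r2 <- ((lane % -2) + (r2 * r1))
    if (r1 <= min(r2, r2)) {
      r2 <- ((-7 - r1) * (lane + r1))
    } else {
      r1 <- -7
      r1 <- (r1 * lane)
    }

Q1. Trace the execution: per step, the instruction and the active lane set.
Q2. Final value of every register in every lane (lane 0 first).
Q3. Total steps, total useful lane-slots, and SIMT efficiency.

step 0: r2 <- (6 % 2)                {0,1,2,3,4,5,6,7}
step 1: r2 <- ((lane % -2) + (r2 * r1)) {0,1,2,3,4,5,6,7}
step 2: eval (r1 <= min(r2, r2))     {0,1,2,3,4,5,6,7}
step 3: r2 <- ((-7 - r1) * (lane + r1)) {0}
step 4: r1 <- -7                     {1,2,3,4,5,6,7}
step 5: r1 <- (r1 * lane)            {1,2,3,4,5,6,7}

Answer: 6 steps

r1: 0,-7,-14,-21,-28,-35,-42,-49
r2: 0,-1,0,-1,0,-1,0,-1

steps = 6; useful = 39; efficiency = 39/48 = 13/16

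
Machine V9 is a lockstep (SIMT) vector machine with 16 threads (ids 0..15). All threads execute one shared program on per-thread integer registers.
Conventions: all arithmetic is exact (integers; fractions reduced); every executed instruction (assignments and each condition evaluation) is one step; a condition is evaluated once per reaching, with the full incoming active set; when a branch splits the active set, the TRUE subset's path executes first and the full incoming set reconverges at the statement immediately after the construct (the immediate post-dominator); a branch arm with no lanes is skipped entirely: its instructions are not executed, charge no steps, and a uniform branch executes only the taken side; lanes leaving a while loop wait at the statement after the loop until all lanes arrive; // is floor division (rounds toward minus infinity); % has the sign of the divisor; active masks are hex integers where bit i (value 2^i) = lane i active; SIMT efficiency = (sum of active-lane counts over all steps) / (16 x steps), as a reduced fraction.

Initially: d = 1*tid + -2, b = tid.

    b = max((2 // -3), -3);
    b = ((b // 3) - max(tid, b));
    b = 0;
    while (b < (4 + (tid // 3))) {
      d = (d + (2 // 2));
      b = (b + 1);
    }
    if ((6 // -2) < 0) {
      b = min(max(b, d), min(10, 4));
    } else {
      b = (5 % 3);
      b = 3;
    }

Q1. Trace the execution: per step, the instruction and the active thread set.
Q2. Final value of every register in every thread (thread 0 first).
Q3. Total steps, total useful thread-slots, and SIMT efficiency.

step 0: b <- max((2 // -3), -3)      0xffff
step 1: b <- ((b // 3) - max(tid, b)) 0xffff
step 2: b <- 0                       0xffff
step 3: eval (b < (4 + (tid // 3)))  0xffff
step 4: d <- (d + (2 // 2))          0xffff
step 5: b <- (b + 1)                 0xffff
step 6: eval (b < (4 + (tid // 3)))  0xffff
step 7: d <- (d + (2 // 2))          0xffff
step 8: b <- (b + 1)                 0xffff
step 9: eval (b < (4 + (tid // 3)))  0xffff
step 10: d <- (d + (2 // 2))          0xffff
step 11: b <- (b + 1)                 0xffff
step 12: eval (b < (4 + (tid // 3)))  0xffff
step 13: d <- (d + (2 // 2))          0xffff
step 14: b <- (b + 1)                 0xffff
step 15: eval (b < (4 + (tid // 3)))  0xffff
step 16: d <- (d + (2 // 2))          0xfff8
step 17: b <- (b + 1)                 0xfff8
step 18: eval (b < (4 + (tid // 3)))  0xfff8
step 19: d <- (d + (2 // 2))          0xffc0
step 20: b <- (b + 1)                 0xffc0
step 21: eval (b < (4 + (tid // 3)))  0xffc0
step 22: d <- (d + (2 // 2))          0xfe00
step 23: b <- (b + 1)                 0xfe00
step 24: eval (b < (4 + (tid // 3)))  0xfe00
step 25: d <- (d + (2 // 2))          0xf000
step 26: b <- (b + 1)                 0xf000
step 27: eval (b < (4 + (tid // 3)))  0xf000
step 28: d <- (d + (2 // 2))          0x8000
step 29: b <- (b + 1)                 0x8000
step 30: eval (b < (4 + (tid // 3)))  0x8000
step 31: eval ((6 // -2) < 0)         0xffff
step 32: b <- min(max(b, d), min(10, 4)) 0xffff

Answer: 33 steps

d: 2,3,4,6,7,8,10,11,12,14,15,16,18,19,20,22
b: 4,4,4,4,4,4,4,4,4,4,4,4,4,4,4,4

steps = 33; useful = 393; efficiency = 393/528 = 131/176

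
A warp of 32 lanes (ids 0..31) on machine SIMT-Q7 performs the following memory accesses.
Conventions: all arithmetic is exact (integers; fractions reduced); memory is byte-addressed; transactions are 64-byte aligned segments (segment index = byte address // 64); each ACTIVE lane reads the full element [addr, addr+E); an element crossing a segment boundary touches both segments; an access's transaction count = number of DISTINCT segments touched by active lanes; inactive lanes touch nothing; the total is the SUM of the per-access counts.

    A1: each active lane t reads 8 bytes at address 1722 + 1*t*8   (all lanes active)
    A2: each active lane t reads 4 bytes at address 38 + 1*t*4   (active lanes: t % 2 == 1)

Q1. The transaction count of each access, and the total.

A1: 5 transactions
A2: 3 transactions

Answer: 5,3; total 8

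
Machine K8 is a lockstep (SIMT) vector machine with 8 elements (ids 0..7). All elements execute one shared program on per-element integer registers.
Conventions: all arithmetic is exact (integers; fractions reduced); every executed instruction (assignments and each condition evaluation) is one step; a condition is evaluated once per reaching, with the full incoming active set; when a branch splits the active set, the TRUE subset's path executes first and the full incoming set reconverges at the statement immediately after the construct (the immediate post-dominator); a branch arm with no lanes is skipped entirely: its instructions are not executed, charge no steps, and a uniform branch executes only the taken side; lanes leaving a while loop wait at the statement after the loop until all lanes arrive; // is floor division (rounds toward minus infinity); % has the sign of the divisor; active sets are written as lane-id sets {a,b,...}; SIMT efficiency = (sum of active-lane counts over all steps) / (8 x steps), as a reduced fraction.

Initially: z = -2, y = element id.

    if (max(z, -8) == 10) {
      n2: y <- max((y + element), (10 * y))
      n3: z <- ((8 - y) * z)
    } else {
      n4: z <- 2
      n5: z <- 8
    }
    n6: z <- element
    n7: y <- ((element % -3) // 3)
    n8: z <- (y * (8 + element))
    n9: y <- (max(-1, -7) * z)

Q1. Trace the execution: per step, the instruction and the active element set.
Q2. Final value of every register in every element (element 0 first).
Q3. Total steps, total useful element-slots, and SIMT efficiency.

step 0: eval (max(z, -8) == 10)      {0,1,2,3,4,5,6,7}
step 1: z <- 2                       {0,1,2,3,4,5,6,7}
step 2: z <- 8                       {0,1,2,3,4,5,6,7}
step 3: z <- element                 {0,1,2,3,4,5,6,7}
step 4: y <- ((element % -3) // 3)   {0,1,2,3,4,5,6,7}
step 5: z <- (y * (8 + element))     {0,1,2,3,4,5,6,7}
step 6: y <- (max(-1, -7) * z)       {0,1,2,3,4,5,6,7}

Answer: 7 steps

z: 0,-9,-10,0,-12,-13,0,-15
y: 0,9,10,0,12,13,0,15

steps = 7; useful = 56; efficiency = 56/56 = 1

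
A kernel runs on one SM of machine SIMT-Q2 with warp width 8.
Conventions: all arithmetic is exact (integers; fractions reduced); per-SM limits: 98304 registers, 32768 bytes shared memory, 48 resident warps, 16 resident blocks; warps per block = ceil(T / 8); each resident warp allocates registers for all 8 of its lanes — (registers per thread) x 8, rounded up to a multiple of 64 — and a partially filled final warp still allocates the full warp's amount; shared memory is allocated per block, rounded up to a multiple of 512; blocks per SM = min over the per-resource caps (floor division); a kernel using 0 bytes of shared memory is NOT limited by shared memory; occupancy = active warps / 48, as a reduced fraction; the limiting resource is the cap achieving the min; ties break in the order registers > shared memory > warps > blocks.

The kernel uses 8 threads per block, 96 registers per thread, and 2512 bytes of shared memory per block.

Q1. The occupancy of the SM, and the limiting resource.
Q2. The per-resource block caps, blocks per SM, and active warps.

Answer: occupancy 1/4, limited by shared memory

registers: 128 blocks
shared memory: 12 blocks
warps: 48 blocks
blocks: 16 blocks

Answer: 12 blocks, 12 active warps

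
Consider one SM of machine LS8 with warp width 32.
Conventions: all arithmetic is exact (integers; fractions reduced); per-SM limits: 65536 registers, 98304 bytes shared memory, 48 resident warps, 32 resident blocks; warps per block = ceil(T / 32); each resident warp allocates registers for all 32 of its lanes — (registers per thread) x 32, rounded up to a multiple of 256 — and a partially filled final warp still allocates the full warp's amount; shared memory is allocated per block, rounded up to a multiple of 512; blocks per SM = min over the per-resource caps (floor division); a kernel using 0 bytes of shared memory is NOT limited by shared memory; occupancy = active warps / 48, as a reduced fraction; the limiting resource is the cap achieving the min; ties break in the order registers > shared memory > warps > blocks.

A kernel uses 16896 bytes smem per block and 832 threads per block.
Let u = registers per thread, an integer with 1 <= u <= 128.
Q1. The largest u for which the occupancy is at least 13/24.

Answer: u = 72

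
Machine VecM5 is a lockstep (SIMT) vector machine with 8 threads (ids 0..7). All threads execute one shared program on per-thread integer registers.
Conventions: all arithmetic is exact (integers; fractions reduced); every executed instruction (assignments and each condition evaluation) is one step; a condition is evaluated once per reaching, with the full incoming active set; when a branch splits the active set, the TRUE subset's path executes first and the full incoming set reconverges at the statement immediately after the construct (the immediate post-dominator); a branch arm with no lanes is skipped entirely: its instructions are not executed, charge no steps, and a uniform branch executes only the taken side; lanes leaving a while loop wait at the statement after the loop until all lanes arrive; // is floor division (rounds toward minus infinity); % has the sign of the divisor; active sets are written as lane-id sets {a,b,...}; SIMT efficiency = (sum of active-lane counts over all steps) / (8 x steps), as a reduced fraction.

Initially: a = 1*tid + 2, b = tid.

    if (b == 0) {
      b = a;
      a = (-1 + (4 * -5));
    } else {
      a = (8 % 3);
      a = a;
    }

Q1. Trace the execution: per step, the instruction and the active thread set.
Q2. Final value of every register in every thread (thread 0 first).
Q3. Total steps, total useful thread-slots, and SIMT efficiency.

step 0: eval (b == 0)                {0,1,2,3,4,5,6,7}
step 1: b <- a                       {0}
step 2: a <- (-1 + (4 * -5))         {0}
step 3: a <- (8 % 3)                 {1,2,3,4,5,6,7}
step 4: a <- a                       {1,2,3,4,5,6,7}

Answer: 5 steps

a: -21,2,2,2,2,2,2,2
b: 2,1,2,3,4,5,6,7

steps = 5; useful = 24; efficiency = 24/40 = 3/5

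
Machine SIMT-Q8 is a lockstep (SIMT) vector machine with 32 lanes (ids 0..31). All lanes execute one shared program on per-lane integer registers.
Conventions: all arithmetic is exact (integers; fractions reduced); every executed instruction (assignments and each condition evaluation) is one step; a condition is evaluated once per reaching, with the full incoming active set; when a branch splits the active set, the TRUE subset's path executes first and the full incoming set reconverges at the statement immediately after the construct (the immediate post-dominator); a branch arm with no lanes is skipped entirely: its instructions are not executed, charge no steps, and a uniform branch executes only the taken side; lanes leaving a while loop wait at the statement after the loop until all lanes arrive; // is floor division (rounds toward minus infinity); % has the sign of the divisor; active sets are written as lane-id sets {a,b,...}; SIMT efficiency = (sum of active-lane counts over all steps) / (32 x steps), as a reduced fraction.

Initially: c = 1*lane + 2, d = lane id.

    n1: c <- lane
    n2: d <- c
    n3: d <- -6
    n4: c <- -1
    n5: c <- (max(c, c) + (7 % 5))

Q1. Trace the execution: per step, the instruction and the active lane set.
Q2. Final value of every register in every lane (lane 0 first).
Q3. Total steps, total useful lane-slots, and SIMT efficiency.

step 0: c <- lane                    {0,1,2,3,4,5,6,7,8,9,10,11,12,13,14,15,16,17,18,19,20,21,22,23,24,25,26,27,28,29,30,31}
step 1: d <- c                       {0,1,2,3,4,5,6,7,8,9,10,11,12,13,14,15,16,17,18,19,20,21,22,23,24,25,26,27,28,29,30,31}
step 2: d <- -6                      {0,1,2,3,4,5,6,7,8,9,10,11,12,13,14,15,16,17,18,19,20,21,22,23,24,25,26,27,28,29,30,31}
step 3: c <- -1                      {0,1,2,3,4,5,6,7,8,9,10,11,12,13,14,15,16,17,18,19,20,21,22,23,24,25,26,27,28,29,30,31}
step 4: c <- (max(c, c) + (7 % 5))   {0,1,2,3,4,5,6,7,8,9,10,11,12,13,14,15,16,17,18,19,20,21,22,23,24,25,26,27,28,29,30,31}

Answer: 5 steps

c: 1,1,1,1,1,1,1,1,1,1,1,1,1,1,1,1,1,1,1,1,1,1,1,1,1,1,1,1,1,1,1,1
d: -6,-6,-6,-6,-6,-6,-6,-6,-6,-6,-6,-6,-6,-6,-6,-6,-6,-6,-6,-6,-6,-6,-6,-6,-6,-6,-6,-6,-6,-6,-6,-6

steps = 5; useful = 160; efficiency = 160/160 = 1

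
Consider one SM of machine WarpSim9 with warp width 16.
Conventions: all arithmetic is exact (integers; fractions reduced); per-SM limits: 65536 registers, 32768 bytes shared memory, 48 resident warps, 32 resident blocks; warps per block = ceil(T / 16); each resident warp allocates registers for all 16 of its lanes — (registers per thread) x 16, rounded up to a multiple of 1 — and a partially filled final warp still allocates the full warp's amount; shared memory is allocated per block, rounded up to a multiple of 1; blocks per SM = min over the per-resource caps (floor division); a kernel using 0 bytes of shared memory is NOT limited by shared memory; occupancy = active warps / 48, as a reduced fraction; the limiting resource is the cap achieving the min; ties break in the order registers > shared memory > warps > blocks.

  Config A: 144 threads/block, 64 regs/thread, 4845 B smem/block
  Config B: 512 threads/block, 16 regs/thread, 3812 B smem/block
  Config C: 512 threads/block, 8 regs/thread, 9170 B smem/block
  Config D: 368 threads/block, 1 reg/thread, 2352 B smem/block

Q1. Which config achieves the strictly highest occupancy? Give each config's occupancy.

occupancies: A 15/16, B 2/3, C 2/3, D 23/24

Answer: D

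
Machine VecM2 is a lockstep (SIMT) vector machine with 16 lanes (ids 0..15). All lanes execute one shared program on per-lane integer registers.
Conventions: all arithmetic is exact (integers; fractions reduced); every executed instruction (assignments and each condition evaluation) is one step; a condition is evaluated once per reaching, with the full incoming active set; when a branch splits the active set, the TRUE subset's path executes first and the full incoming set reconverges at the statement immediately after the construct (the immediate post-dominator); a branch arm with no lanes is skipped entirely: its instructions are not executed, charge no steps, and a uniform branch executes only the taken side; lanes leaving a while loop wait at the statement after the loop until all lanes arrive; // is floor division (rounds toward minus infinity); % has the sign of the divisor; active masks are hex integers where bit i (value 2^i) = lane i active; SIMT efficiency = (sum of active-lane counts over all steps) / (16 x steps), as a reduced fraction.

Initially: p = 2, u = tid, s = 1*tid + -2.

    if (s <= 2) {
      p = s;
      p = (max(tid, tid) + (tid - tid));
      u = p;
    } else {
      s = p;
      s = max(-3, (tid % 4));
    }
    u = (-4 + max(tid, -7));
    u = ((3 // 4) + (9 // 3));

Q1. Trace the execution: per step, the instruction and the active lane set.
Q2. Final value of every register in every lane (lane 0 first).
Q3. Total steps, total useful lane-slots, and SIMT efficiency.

step 0: eval (s <= 2)                0xffff
step 1: p <- s                       0x001f
step 2: p <- (max(tid, tid) + (tid - tid)) 0x001f
step 3: u <- p                       0x001f
step 4: s <- p                       0xffe0
step 5: s <- max(-3, (tid % 4))      0xffe0
step 6: u <- (-4 + max(tid, -7))     0xffff
step 7: u <- ((3 // 4) + (9 // 3))   0xffff

Answer: 8 steps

p: 0,1,2,3,4,2,2,2,2,2,2,2,2,2,2,2
u: 3,3,3,3,3,3,3,3,3,3,3,3,3,3,3,3
s: -2,-1,0,1,2,1,2,3,0,1,2,3,0,1,2,3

steps = 8; useful = 85; efficiency = 85/128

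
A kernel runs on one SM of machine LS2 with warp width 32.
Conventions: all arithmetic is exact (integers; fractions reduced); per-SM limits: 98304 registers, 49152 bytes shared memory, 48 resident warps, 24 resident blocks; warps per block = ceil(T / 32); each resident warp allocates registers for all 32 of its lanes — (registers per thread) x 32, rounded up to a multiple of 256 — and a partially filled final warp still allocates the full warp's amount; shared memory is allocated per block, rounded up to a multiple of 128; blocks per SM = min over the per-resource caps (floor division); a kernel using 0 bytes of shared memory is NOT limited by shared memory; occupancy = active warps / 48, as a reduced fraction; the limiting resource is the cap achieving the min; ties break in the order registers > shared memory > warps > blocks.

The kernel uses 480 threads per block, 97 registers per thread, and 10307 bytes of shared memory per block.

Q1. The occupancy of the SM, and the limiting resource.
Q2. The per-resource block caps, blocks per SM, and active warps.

Answer: occupancy 5/16, limited by registers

registers: 1 block
shared memory: 4 blocks
warps: 3 blocks
blocks: 24 blocks

Answer: 1 block, 15 active warps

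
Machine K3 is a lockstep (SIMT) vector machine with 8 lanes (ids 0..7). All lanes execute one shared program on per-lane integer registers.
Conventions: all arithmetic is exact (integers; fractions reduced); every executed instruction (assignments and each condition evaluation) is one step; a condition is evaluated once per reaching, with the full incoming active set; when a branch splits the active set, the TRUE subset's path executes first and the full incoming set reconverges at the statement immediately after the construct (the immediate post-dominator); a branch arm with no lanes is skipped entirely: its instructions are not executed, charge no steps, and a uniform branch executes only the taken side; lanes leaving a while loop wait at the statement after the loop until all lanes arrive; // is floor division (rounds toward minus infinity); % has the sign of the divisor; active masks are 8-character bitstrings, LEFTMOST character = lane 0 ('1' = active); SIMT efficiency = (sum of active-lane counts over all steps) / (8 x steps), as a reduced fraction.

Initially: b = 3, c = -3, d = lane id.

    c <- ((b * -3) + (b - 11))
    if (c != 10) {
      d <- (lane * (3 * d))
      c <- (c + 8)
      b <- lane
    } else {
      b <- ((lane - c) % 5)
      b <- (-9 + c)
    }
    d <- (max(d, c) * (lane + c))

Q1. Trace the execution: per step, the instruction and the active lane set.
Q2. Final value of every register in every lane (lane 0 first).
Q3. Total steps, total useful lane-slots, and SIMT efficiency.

step 0: c <- ((b * -3) + (b - 11))   11111111
step 1: eval (c != 10)               11111111
step 2: d <- (lane * (3 * d))        11111111
step 3: c <- (c + 8)                 11111111
step 4: b <- lane                    11111111
step 5: d <- (max(d, c) * (lane + c)) 11111111

Answer: 6 steps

b: 0,1,2,3,4,5,6,7
c: -9,-9,-9,-9,-9,-9,-9,-9
d: 0,-24,-84,-162,-240,-300,-324,-294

steps = 6; useful = 48; efficiency = 48/48 = 1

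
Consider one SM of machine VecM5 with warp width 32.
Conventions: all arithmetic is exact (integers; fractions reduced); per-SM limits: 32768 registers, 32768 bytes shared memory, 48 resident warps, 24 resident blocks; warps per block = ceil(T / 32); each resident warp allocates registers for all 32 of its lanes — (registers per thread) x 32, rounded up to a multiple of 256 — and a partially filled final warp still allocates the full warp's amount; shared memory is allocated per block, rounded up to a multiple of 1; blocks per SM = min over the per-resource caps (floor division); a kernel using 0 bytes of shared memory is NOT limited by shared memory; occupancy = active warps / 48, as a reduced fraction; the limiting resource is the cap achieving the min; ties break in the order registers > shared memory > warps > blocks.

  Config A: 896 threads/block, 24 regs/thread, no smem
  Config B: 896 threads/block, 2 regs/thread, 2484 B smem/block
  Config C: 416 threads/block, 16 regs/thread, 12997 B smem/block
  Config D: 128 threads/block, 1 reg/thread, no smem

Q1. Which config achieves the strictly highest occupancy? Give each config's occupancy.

occupancies: A 7/12, B 7/12, C 13/24, D 1

Answer: D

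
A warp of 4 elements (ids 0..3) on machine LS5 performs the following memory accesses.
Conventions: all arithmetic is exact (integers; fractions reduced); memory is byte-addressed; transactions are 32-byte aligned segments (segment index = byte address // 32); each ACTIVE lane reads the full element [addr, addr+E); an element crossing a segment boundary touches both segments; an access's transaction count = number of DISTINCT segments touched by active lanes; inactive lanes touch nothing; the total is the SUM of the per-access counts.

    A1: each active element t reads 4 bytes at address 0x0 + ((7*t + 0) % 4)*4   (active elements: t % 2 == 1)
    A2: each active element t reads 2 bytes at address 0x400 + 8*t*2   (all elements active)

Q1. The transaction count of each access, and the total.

A1: 1 transaction
A2: 2 transactions

Answer: 1,2; total 3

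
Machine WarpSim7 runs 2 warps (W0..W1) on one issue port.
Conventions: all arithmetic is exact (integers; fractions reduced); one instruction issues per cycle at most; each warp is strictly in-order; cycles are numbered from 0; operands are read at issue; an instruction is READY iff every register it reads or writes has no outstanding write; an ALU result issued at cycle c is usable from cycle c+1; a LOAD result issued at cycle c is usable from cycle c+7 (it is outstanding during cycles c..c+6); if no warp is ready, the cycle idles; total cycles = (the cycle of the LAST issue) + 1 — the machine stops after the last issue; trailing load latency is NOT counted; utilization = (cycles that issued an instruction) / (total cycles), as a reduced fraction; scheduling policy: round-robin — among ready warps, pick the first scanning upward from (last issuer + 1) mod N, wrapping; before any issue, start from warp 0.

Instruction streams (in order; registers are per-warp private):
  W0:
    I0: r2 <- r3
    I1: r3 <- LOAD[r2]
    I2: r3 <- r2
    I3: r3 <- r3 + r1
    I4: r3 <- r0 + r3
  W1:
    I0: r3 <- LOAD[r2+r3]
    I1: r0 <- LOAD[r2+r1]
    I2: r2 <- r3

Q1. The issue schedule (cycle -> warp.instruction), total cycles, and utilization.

cycle 0: W0.I0
cycle 1: W1.I0
cycle 2: W0.I1
cycle 3: W1.I1
cycle 4: idle
cycle 5: idle
cycle 6: idle
cycle 7: idle
cycle 8: W1.I2
cycle 9: W0.I2
cycle 10: W0.I3
cycle 11: W0.I4

Answer: 12 cycles, utilization 2/3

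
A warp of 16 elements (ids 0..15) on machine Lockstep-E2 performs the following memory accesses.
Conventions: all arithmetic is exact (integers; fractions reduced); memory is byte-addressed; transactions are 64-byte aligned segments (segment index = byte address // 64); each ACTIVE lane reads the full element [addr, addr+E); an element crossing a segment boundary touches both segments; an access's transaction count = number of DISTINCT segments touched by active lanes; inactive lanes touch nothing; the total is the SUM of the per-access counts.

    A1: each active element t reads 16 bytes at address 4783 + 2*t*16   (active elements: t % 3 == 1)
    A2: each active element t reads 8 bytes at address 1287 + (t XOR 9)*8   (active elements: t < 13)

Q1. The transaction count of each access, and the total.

A1: 5 transactions
A2: 3 transactions

Answer: 5,3; total 8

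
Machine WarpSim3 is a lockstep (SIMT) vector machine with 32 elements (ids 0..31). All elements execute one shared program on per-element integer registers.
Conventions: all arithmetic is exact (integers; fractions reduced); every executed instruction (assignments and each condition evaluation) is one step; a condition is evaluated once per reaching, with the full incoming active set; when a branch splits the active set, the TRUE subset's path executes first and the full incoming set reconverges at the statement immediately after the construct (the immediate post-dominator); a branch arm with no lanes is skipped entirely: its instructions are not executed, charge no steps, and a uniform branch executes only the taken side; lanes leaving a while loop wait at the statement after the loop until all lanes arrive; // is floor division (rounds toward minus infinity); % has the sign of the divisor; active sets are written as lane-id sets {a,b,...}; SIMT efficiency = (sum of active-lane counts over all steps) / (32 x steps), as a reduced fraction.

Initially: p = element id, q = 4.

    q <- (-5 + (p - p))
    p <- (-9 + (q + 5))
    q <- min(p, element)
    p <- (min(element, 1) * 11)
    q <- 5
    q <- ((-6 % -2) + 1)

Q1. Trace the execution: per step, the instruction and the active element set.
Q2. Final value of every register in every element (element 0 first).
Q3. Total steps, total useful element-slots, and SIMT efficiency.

step 0: q <- (-5 + (p - p))          {0,1,2,3,4,5,6,7,8,9,10,11,12,13,14,15,16,17,18,19,20,21,22,23,24,25,26,27,28,29,30,31}
step 1: p <- (-9 + (q + 5))          {0,1,2,3,4,5,6,7,8,9,10,11,12,13,14,15,16,17,18,19,20,21,22,23,24,25,26,27,28,29,30,31}
step 2: q <- min(p, element)         {0,1,2,3,4,5,6,7,8,9,10,11,12,13,14,15,16,17,18,19,20,21,22,23,24,25,26,27,28,29,30,31}
step 3: p <- (min(element, 1) * 11)  {0,1,2,3,4,5,6,7,8,9,10,11,12,13,14,15,16,17,18,19,20,21,22,23,24,25,26,27,28,29,30,31}
step 4: q <- 5                       {0,1,2,3,4,5,6,7,8,9,10,11,12,13,14,15,16,17,18,19,20,21,22,23,24,25,26,27,28,29,30,31}
step 5: q <- ((-6 % -2) + 1)         {0,1,2,3,4,5,6,7,8,9,10,11,12,13,14,15,16,17,18,19,20,21,22,23,24,25,26,27,28,29,30,31}

Answer: 6 steps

p: 0,11,11,11,11,11,11,11,11,11,11,11,11,11,11,11,11,11,11,11,11,11,11,11,11,11,11,11,11,11,11,11
q: 1,1,1,1,1,1,1,1,1,1,1,1,1,1,1,1,1,1,1,1,1,1,1,1,1,1,1,1,1,1,1,1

steps = 6; useful = 192; efficiency = 192/192 = 1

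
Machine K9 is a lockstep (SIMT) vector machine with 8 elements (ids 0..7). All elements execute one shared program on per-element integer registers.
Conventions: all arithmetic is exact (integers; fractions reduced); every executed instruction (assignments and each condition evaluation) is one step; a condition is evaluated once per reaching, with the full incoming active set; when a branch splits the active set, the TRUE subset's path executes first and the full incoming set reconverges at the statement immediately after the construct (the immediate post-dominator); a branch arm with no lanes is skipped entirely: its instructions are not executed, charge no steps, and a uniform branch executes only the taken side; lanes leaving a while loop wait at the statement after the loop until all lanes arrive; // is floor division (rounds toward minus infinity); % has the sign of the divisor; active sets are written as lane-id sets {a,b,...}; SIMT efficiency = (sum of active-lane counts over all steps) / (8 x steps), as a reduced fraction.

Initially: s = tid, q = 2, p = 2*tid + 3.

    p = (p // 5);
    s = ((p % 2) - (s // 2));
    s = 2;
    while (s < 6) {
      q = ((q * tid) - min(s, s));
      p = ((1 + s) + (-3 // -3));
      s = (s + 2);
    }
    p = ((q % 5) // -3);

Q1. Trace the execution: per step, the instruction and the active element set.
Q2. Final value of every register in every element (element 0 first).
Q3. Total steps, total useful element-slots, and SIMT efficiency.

step 0: p <- (p // 5)                {0,1,2,3,4,5,6,7}
step 1: s <- ((p % 2) - (s // 2))    {0,1,2,3,4,5,6,7}
step 2: s <- 2                       {0,1,2,3,4,5,6,7}
step 3: eval (s < 6)                 {0,1,2,3,4,5,6,7}
step 4: q <- ((q * tid) - min(s, s)) {0,1,2,3,4,5,6,7}
step 5: p <- ((1 + s) + (-3 // -3))  {0,1,2,3,4,5,6,7}
step 6: s <- (s + 2)                 {0,1,2,3,4,5,6,7}
step 7: eval (s < 6)                 {0,1,2,3,4,5,6,7}
step 8: q <- ((q * tid) - min(s, s)) {0,1,2,3,4,5,6,7}
step 9: p <- ((1 + s) + (-3 // -3))  {0,1,2,3,4,5,6,7}
step 10: s <- (s + 2)                 {0,1,2,3,4,5,6,7}
step 11: eval (s < 6)                 {0,1,2,3,4,5,6,7}
step 12: p <- ((q % 5) // -3)         {0,1,2,3,4,5,6,7}

Answer: 13 steps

s: 6,6,6,6,6,6,6,6
q: -4,-4,0,8,20,36,56,80
p: -1,-1,0,-1,0,-1,-1,0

steps = 13; useful = 104; efficiency = 104/104 = 1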